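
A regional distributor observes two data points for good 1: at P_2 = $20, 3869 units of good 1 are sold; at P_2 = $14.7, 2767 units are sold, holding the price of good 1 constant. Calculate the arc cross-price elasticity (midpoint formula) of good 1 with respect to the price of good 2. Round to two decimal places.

1.09

ΔQ_1 = 2767 − 3869 = -1102; ΔP_2 = 14.7 − 20 = -5.3.
Midpoints: Q̄_1 = 3318.0, P̄_2 = 17.35.
ε = (ΔQ_1/Q̄_1)/(ΔP_2/P̄_2) = (-1102/3318.0)/(-5.3/17.35) ≈ 1.09.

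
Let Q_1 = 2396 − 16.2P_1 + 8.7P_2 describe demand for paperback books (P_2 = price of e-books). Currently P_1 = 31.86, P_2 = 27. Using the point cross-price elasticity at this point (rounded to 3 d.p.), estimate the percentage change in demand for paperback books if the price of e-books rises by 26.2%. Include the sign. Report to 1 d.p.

2.9%

At P_1 = 31.86, P_2 = 27: Q_1 = 2114.768.
∂Q_1/∂P_2 = 8.7.
ε = (∂Q_1/∂P_2)(P_2/Q_1) = 8.7000 × 27/2114.768 ≈ 0.111.
%ΔQ_1 ≈ ε × %ΔP_2 = 0.111 × (26.2%) = 2.9%.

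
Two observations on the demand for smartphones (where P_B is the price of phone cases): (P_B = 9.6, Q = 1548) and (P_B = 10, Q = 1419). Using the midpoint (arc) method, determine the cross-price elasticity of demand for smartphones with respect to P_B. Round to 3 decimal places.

-2.130

ΔQ_A = 1419 − 1548 = -129; ΔP_B = 10 − 9.6 = 0.4.
Midpoints: Q̄_A = 1483.5, P̄_B = 9.80.
ε = (ΔQ_A/Q̄_A)/(ΔP_B/P̄_B) = (-129/1483.5)/(0.4/9.80) ≈ -2.130.
ε < 0: smartphones and phone cases are complements.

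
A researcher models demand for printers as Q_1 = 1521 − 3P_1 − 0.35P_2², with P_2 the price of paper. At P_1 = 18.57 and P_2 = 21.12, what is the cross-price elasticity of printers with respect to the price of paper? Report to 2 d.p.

At P_1 = 18.57 and P_2 = 21.12: Q_1 = 1309.171.
∂Q_1/∂P_2 = -0.7P_2 = -0.7(21.12) = -14.7840.
ε = (∂Q_1/∂P_2)(P_2/Q_1) = -14.7840 × (21.12/1309.171) ≈ -0.24.
ε < 0: complements.

-0.24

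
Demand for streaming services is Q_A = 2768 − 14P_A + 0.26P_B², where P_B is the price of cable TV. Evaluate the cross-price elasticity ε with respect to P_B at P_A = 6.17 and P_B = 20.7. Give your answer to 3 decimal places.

At P_A = 6.17 and P_B = 20.7: Q_A = 2793.027.
∂Q_A/∂P_B = 0.52P_B = 0.52(20.7) = 10.7640.
ε = (∂Q_A/∂P_B)(P_B/Q_A) = 10.7640 × (20.7/2793.027) ≈ 0.080.

0.080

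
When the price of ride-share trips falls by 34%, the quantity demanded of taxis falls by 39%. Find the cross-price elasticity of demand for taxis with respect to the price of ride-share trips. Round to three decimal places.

1.147

ε = (%ΔQ of taxis) / (%ΔP of ride-share trips) = (-39%) / (-34%) ≈ 1.147.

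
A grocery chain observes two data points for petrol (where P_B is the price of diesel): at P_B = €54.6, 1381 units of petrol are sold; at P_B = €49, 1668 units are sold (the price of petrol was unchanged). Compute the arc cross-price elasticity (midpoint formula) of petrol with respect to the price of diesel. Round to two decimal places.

-1.74

ΔQ_A = 1668 − 1381 = 287; ΔP_B = 49 − 54.6 = -5.6.
Midpoints: Q̄_A = 1524.5, P̄_B = 51.80.
ε = (ΔQ_A/Q̄_A)/(ΔP_B/P̄_B) = (287/1524.5)/(-5.6/51.80) ≈ -1.74.
ε < 0: petrol and diesel are complements.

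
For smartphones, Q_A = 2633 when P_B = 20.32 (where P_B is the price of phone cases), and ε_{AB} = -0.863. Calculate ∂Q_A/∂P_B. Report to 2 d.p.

ε = (∂Q_A/∂P_B)·(P_B/Q_A) ⇒ ∂Q_A/∂P_B = ε·Q_A/P_B = -0.863 × 2633/20.32 ≈ -111.82.

-111.82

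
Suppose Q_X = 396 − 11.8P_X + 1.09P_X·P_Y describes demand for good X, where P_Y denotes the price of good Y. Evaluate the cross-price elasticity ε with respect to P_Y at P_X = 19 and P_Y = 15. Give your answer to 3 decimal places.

At P_X = 19 and P_Y = 15: Q_X = 482.45.
∂Q_X/∂P_Y = 1.09P_X = 1.09(19) = 20.7100.
ε = (∂Q_X/∂P_Y)(P_Y/Q_X) = 20.7100 × (15/482.45) ≈ 0.644.
ε > 0: substitutes.

0.644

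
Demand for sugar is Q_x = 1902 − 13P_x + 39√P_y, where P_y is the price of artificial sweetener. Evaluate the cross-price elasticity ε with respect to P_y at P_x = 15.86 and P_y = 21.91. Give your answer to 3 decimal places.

At P_x = 15.86 and P_y = 21.91: Q_x = 1878.372.
∂Q_x/∂P_y = 39/(2√P_y) = 39/(2√21.91) = 4.1659.
ε = (∂Q_x/∂P_y)(P_y/Q_x) = 4.1659 × (21.91/1878.372) ≈ 0.049.

0.049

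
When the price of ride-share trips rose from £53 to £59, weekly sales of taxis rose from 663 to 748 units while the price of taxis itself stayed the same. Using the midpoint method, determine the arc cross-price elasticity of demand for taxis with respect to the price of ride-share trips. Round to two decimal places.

ΔQ_A = 748 − 663 = 85; ΔP_B = 59 − 53 = 6.
Midpoints: Q̄_A = 705.5, P̄_B = 56.00.
ε = (ΔQ_A/Q̄_A)/(ΔP_B/P̄_B) = (85/705.5)/(6/56.00) ≈ 1.12.
ε > 0: taxis and ride-share trips are substitutes.

1.12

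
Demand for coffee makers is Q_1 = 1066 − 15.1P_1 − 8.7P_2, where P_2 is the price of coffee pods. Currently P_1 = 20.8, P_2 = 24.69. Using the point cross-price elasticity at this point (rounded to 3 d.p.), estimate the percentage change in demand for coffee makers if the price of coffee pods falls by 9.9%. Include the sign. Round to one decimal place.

At P_1 = 20.8, P_2 = 24.69: Q_1 = 537.117.
∂Q_1/∂P_2 = -8.7.
ε = (∂Q_1/∂P_2)(P_2/Q_1) = -8.7000 × 24.69/537.117 ≈ -0.400.
%ΔQ_1 ≈ ε × %ΔP_2 = -0.400 × (-9.9%) = 4.0%.

4.0%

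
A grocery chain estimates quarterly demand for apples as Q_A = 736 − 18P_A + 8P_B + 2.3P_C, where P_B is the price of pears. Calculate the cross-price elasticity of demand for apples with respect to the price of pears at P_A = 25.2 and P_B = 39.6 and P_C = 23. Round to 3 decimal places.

At P_A = 25.2 and P_B = 39.6 and P_C = 23: Q_A = 652.1.
∂Q_A/∂P_B = 8.
ε = (∂Q_A/∂P_B)(P_B/Q_A) = 8 × (39.6/652.1) ≈ 0.486.
Since ε > 0, apples and pears are substitutes.

0.486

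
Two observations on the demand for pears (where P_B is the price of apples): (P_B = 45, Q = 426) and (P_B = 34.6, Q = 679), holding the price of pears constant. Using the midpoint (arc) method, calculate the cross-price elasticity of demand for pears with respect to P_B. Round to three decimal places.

-1.752

ΔQ_A = 679 − 426 = 253; ΔP_B = 34.6 − 45 = -10.4.
Midpoints: Q̄_A = 552.5, P̄_B = 39.80.
ε = (ΔQ_A/Q̄_A)/(ΔP_B/P̄_B) = (253/552.5)/(-10.4/39.80) ≈ -1.752.
ε < 0: pears and apples are complements.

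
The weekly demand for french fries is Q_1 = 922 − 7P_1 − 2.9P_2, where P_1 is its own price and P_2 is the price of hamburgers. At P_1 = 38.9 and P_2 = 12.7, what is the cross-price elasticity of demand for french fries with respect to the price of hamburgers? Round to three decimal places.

-0.060

At P_1 = 38.9 and P_2 = 12.7: Q_1 = 612.87.
∂Q_1/∂P_2 = -2.9.
ε = (∂Q_1/∂P_2)(P_2/Q_1) = -2.9 × (12.7/612.87) ≈ -0.060.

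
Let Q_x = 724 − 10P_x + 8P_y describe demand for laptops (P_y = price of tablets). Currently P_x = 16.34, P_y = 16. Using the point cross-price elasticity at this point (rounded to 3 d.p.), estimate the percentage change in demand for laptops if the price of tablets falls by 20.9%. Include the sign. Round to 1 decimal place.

-3.9%

At P_x = 16.34, P_y = 16: Q_x = 688.6.
∂Q_x/∂P_y = 8.
ε = (∂Q_x/∂P_y)(P_y/Q_x) = 8.0000 × 16/688.6 ≈ 0.186.
%ΔQ_x ≈ ε × %ΔP_y = 0.186 × (-20.9%) = -3.9%.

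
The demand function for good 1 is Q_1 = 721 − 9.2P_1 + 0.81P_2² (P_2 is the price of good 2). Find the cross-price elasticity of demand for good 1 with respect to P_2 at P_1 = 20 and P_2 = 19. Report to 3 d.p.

0.705

At P_1 = 20 and P_2 = 19: Q_1 = 829.41.
∂Q_1/∂P_2 = 1.62P_2 = 1.62(19) = 30.7800.
ε = (∂Q_1/∂P_2)(P_2/Q_1) = 30.7800 × (19/829.41) ≈ 0.705.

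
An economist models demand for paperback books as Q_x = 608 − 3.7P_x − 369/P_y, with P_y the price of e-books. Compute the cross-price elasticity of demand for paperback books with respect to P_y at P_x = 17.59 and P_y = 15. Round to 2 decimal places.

At P_x = 17.59 and P_y = 15: Q_x = 518.317.
∂Q_x/∂P_y = 369/P_y² = 1.6400.
ε = (∂Q_x/∂P_y)(P_y/Q_x) = 1.6400 × (15/518.317) ≈ 0.05.

0.05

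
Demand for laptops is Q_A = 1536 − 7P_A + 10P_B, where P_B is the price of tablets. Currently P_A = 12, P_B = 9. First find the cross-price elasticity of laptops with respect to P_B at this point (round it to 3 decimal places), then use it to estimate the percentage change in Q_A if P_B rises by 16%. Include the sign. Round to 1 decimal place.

At P_A = 12, P_B = 9: Q_A = 1542.
∂Q_A/∂P_B = 10.
ε = (∂Q_A/∂P_B)(P_B/Q_A) = 10.0000 × 9/1542 ≈ 0.058.
%ΔQ_A ≈ ε × %ΔP_B = 0.058 × (16%) = 0.9%.

0.9%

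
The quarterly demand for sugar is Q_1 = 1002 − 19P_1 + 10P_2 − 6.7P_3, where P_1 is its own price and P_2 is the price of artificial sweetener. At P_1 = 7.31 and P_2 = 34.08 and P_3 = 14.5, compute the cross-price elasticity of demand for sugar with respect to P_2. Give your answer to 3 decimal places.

0.308

At P_1 = 7.31 and P_2 = 34.08 and P_3 = 14.5: Q_1 = 1106.76.
∂Q_1/∂P_2 = 10.
ε = (∂Q_1/∂P_2)(P_2/Q_1) = 10 × (34.08/1106.76) ≈ 0.308.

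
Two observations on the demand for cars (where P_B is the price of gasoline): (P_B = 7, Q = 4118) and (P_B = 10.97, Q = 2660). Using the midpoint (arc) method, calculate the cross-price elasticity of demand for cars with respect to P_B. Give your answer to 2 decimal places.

ΔQ_A = 2660 − 4118 = -1458; ΔP_B = 10.97 − 7 = 3.97.
Midpoints: Q̄_A = 3389.0, P̄_B = 8.98.
ε = (ΔQ_A/Q̄_A)/(ΔP_B/P̄_B) = (-1458/3389.0)/(3.97/8.98) ≈ -0.97.

-0.97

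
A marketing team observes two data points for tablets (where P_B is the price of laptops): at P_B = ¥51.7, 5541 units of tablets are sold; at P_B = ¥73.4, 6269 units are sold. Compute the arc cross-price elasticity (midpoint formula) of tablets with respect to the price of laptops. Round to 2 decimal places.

ΔQ_A = 6269 − 5541 = 728; ΔP_B = 73.4 − 51.7 = 21.7.
Midpoints: Q̄_A = 5905.0, P̄_B = 62.55.
ε = (ΔQ_A/Q̄_A)/(ΔP_B/P̄_B) = (728/5905.0)/(21.7/62.55) ≈ 0.36.

0.36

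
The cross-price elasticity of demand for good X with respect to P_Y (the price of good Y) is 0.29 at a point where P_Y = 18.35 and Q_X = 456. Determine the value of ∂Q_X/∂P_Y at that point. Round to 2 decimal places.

7.21

ε = (∂Q_X/∂P_Y)·(P_Y/Q_X) ⇒ ∂Q_X/∂P_Y = ε·Q_X/P_Y = 0.29 × 456/18.35 ≈ 7.21.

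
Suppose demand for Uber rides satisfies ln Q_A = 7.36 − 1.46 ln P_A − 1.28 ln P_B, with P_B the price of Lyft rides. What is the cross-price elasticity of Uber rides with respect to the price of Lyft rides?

-1.28

In a log-linear (constant-elasticity) demand function, the coefficient on ln P_B is the cross-price elasticity.
ε = -1.28. Negative, so Uber rides and Lyft rides are complements.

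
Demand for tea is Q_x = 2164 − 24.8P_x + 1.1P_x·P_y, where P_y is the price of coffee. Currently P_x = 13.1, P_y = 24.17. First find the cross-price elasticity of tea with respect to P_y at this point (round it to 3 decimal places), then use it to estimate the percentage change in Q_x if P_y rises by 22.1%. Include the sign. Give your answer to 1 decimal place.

At P_x = 13.1, P_y = 24.17: Q_x = 2187.410.
∂Q_x/∂P_y = 1.1P_x = 14.4100.
ε = (∂Q_x/∂P_y)(P_y/Q_x) = 14.4100 × 24.17/2187.410 ≈ 0.159.
%ΔQ_x ≈ ε × %ΔP_y = 0.159 × (22.1%) = 3.5%.

3.5%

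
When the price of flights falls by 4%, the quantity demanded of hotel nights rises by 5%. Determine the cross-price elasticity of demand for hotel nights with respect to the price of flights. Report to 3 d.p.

-1.250

ε = (%ΔQ of hotel nights) / (%ΔP of flights) = (5%) / (-4%) ≈ -1.250.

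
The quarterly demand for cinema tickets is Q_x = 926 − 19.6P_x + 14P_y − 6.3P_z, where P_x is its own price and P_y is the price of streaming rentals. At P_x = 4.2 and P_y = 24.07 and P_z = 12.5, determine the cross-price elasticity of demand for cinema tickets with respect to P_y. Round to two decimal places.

0.31

At P_x = 4.2 and P_y = 24.07 and P_z = 12.5: Q_x = 1101.91.
∂Q_x/∂P_y = 14.
ε = (∂Q_x/∂P_y)(P_y/Q_x) = 14 × (24.07/1101.91) ≈ 0.31.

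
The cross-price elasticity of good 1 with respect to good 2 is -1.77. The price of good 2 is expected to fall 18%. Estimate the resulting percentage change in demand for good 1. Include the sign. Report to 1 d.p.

31.9%

%ΔQ ≈ ε × %ΔP of good 2 = -1.77 × (-18%) = 31.9%.
Demand for good 1 rises by about 31.9%.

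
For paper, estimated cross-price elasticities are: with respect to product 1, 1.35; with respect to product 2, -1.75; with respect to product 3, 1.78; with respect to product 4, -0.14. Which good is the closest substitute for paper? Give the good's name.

Substitutes have ε > 0. Among the positive values, 1.78 (product 3) is largest.

product 3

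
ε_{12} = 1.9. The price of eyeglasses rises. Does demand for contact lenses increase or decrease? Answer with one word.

ε > 0 and the price of eyeglasses rises, so the quantity of contact lenses moves in the same direction: it increases.

increase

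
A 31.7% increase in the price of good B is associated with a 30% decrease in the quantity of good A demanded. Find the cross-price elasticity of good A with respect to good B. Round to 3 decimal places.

-0.946

ε = (%ΔQ of good A) / (%ΔP of good B) = (-30%) / (31.7%) ≈ -0.946.
Negative cross-price elasticity: complements.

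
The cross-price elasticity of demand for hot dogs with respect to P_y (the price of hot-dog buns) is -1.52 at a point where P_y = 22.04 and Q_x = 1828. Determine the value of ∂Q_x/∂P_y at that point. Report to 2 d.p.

-126.07

ε = (∂Q_x/∂P_y)·(P_y/Q_x) ⇒ ∂Q_x/∂P_y = ε·Q_x/P_y = -1.52 × 1828/22.04 ≈ -126.07.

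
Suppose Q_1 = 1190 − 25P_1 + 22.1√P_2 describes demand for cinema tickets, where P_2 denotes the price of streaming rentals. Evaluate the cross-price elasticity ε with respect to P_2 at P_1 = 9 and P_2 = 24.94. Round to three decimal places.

0.051

At P_1 = 9 and P_2 = 24.94: Q_1 = 1075.367.
∂Q_1/∂P_2 = 22.1/(2√P_2) = 22.1/(2√24.94) = 2.2127.
ε = (∂Q_1/∂P_2)(P_2/Q_1) = 2.2127 × (24.94/1075.367) ≈ 0.051.
ε > 0: substitutes.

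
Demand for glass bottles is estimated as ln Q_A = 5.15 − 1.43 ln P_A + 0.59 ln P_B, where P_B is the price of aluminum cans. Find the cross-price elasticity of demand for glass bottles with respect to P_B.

In a log-linear (constant-elasticity) demand function, the coefficient on ln P_B is the cross-price elasticity.
ε = 0.59. Positive, so glass bottles and aluminum cans are substitutes.

0.59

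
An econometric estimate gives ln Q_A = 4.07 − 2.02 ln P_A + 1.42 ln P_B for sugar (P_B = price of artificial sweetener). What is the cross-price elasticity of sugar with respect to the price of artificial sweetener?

1.42

In a log-linear (constant-elasticity) demand function, the coefficient on ln P_B is the cross-price elasticity.
ε = 1.42. Positive, so sugar and artificial sweetener are substitutes.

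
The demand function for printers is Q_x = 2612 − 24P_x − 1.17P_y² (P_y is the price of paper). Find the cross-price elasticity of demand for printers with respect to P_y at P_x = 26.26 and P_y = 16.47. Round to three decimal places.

At P_x = 26.26 and P_y = 16.47: Q_x = 1664.385.
∂Q_x/∂P_y = -2.34P_y = -2.34(16.47) = -38.5398.
ε = (∂Q_x/∂P_y)(P_y/Q_x) = -38.5398 × (16.47/1664.385) ≈ -0.381.
ε < 0: complements.

-0.381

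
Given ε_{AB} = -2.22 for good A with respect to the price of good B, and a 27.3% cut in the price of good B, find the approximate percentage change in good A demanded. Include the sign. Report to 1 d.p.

%ΔQ ≈ ε × %ΔP of good B = -2.22 × (-27.3%) = 60.6%.
Demand for good A rises by about 60.6%.

60.6%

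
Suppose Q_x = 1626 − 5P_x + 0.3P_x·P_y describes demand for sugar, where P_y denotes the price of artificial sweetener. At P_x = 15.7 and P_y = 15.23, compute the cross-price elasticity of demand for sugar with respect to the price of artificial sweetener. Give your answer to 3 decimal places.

At P_x = 15.7 and P_y = 15.23: Q_x = 1619.233.
∂Q_x/∂P_y = 0.3P_x = 0.3(15.7) = 4.7100.
ε = (∂Q_x/∂P_y)(P_y/Q_x) = 4.7100 × (15.23/1619.233) ≈ 0.044.

0.044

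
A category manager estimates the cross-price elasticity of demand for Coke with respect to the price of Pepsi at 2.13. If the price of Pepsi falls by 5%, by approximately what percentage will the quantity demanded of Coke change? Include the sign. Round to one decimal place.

%ΔQ ≈ ε × %ΔP of Pepsi = 2.13 × (-5%) = -10.7%.

-10.7%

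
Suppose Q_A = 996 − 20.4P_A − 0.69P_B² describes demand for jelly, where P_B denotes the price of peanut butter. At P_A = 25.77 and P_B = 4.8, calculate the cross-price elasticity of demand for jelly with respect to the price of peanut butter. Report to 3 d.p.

At P_A = 25.77 and P_B = 4.8: Q_A = 454.394.
∂Q_A/∂P_B = -1.38P_B = -1.38(4.8) = -6.6240.
ε = (∂Q_A/∂P_B)(P_B/Q_A) = -6.6240 × (4.8/454.394) ≈ -0.070.

-0.070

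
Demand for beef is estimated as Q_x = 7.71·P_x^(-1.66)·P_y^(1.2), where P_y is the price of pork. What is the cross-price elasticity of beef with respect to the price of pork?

1.20

In a log-linear (constant-elasticity) demand function, the coefficient on the exponent of P_y is the cross-price elasticity.
ε = 1.20. Positive, so beef and pork are substitutes.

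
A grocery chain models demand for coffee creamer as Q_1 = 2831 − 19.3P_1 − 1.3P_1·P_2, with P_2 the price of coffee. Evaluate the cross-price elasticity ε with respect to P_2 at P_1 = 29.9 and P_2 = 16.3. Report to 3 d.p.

At P_1 = 29.9 and P_2 = 16.3: Q_1 = 1620.349.
∂Q_1/∂P_2 = -1.3P_1 = -1.3(29.9) = -38.8700.
ε = (∂Q_1/∂P_2)(P_2/Q_1) = -38.8700 × (16.3/1620.349) ≈ -0.391.
ε < 0: complements.

-0.391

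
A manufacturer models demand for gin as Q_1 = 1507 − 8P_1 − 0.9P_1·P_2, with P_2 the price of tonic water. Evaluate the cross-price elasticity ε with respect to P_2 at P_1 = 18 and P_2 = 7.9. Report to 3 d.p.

-0.104

At P_1 = 18 and P_2 = 7.9: Q_1 = 1235.02.
∂Q_1/∂P_2 = -0.9P_1 = -0.9(18) = -16.2000.
ε = (∂Q_1/∂P_2)(P_2/Q_1) = -16.2000 × (7.9/1235.02) ≈ -0.104.
ε < 0: complements.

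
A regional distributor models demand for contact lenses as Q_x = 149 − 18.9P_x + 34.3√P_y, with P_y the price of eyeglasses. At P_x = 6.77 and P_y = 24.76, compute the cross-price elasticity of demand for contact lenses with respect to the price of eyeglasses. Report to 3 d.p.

0.445

At P_x = 6.77 and P_y = 24.76: Q_x = 191.722.
∂Q_x/∂P_y = 34.3/(2√P_y) = 34.3/(2√24.76) = 3.4466.
ε = (∂Q_x/∂P_y)(P_y/Q_x) = 3.4466 × (24.76/191.722) ≈ 0.445.
ε > 0: substitutes.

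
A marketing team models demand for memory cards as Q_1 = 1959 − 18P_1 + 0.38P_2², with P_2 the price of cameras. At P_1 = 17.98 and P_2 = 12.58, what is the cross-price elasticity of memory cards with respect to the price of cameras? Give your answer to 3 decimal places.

0.071

At P_1 = 17.98 and P_2 = 12.58: Q_1 = 1695.497.
∂Q_1/∂P_2 = 0.76P_2 = 0.76(12.58) = 9.5608.
ε = (∂Q_1/∂P_2)(P_2/Q_1) = 9.5608 × (12.58/1695.497) ≈ 0.071.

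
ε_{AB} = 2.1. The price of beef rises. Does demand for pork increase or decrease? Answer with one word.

ε > 0 and the price of beef rises, so the quantity of pork moves in the same direction: it increases.

increase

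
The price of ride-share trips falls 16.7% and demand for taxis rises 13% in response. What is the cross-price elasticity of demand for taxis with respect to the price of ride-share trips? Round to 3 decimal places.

-0.778

ε = (%ΔQ of taxis) / (%ΔP of ride-share trips) = (13%) / (-16.7%) ≈ -0.778.
Negative cross-price elasticity: complements.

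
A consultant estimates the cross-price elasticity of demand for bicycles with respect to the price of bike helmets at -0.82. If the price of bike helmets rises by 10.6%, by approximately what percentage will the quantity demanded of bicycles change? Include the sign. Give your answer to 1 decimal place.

-8.7%

%ΔQ ≈ ε × %ΔP of bike helmets = -0.82 × (10.6%) = -8.7%.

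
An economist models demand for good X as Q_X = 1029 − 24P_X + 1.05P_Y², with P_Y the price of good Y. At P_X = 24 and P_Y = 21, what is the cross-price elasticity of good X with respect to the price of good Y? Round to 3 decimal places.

At P_X = 24 and P_Y = 21: Q_X = 916.05.
∂Q_X/∂P_Y = 2.1P_Y = 2.1(21) = 44.1000.
ε = (∂Q_X/∂P_Y)(P_Y/Q_X) = 44.1000 × (21/916.05) ≈ 1.011.

1.011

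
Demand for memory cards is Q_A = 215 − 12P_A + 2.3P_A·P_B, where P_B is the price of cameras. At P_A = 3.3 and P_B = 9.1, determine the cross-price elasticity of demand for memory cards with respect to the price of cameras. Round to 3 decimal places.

At P_A = 3.3 and P_B = 9.1: Q_A = 244.469.
∂Q_A/∂P_B = 2.3P_A = 2.3(3.3) = 7.5900.
ε = (∂Q_A/∂P_B)(P_B/Q_A) = 7.5900 × (9.1/244.469) ≈ 0.283.
ε > 0: substitutes.

0.283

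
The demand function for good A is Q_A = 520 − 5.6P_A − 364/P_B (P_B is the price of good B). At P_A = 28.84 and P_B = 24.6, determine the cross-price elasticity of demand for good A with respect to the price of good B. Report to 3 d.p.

0.043

At P_A = 28.84 and P_B = 24.6: Q_A = 343.699.
∂Q_A/∂P_B = 364/P_B² = 0.6015.
ε = (∂Q_A/∂P_B)(P_B/Q_A) = 0.6015 × (24.6/343.699) ≈ 0.043.
ε > 0: substitutes.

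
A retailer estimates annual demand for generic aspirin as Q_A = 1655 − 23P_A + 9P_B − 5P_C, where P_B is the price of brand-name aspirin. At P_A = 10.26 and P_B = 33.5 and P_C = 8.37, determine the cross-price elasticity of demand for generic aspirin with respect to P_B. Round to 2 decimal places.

At P_A = 10.26 and P_B = 33.5 and P_C = 8.37: Q_A = 1678.67.
∂Q_A/∂P_B = 9.
ε = (∂Q_A/∂P_B)(P_B/Q_A) = 9 × (33.5/1678.67) ≈ 0.18.

0.18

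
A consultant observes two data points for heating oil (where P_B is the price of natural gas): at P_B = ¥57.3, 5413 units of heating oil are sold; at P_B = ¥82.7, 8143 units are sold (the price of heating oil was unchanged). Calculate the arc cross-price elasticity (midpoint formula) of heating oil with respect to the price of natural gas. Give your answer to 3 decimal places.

ΔQ_A = 8143 − 5413 = 2730; ΔP_B = 82.7 − 57.3 = 25.4.
Midpoints: Q̄_A = 6778.0, P̄_B = 70.00.
ε = (ΔQ_A/Q̄_A)/(ΔP_B/P̄_B) = (2730/6778.0)/(25.4/70.00) ≈ 1.110.
ε > 0: heating oil and natural gas are substitutes.

1.110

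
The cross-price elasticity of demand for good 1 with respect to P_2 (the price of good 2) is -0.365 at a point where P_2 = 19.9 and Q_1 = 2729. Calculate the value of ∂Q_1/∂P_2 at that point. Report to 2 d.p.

ε = (∂Q_1/∂P_2)·(P_2/Q_1) ⇒ ∂Q_1/∂P_2 = ε·Q_1/P_2 = -0.365 × 2729/19.9 ≈ -50.05.

-50.05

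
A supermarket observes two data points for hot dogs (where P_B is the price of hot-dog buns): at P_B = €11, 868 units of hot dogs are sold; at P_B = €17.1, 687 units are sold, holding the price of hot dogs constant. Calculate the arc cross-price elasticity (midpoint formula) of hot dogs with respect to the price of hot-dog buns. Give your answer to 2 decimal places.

-0.54

ΔQ_A = 687 − 868 = -181; ΔP_B = 17.1 − 11 = 6.1.
Midpoints: Q̄_A = 777.5, P̄_B = 14.05.
ε = (ΔQ_A/Q̄_A)/(ΔP_B/P̄_B) = (-181/777.5)/(6.1/14.05) ≈ -0.54.
ε < 0: hot dogs and hot-dog buns are complements.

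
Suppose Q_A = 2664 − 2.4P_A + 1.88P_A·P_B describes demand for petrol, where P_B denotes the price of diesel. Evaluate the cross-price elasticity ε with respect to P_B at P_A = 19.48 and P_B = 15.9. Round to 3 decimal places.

At P_A = 19.48 and P_B = 15.9: Q_A = 3199.544.
∂Q_A/∂P_B = 1.88P_A = 1.88(19.48) = 36.6224.
ε = (∂Q_A/∂P_B)(P_B/Q_A) = 36.6224 × (15.9/3199.544) ≈ 0.182.
ε > 0: substitutes.

0.182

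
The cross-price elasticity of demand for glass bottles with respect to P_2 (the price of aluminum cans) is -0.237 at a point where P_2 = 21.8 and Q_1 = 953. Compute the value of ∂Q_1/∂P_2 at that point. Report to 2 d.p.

ε = (∂Q_1/∂P_2)·(P_2/Q_1) ⇒ ∂Q_1/∂P_2 = ε·Q_1/P_2 = -0.237 × 953/21.8 ≈ -10.36.

-10.36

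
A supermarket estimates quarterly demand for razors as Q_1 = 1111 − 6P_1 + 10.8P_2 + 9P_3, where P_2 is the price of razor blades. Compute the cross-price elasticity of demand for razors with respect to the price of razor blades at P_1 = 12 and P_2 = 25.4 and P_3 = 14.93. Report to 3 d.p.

0.189

At P_1 = 12 and P_2 = 25.4 and P_3 = 14.93: Q_1 = 1447.69.
∂Q_1/∂P_2 = 10.8.
ε = (∂Q_1/∂P_2)(P_2/Q_1) = 10.8 × (25.4/1447.69) ≈ 0.189.
Since ε > 0, razors and razor blades are substitutes.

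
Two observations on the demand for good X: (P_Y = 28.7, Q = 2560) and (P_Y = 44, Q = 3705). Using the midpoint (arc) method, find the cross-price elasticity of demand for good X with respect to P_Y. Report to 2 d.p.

ΔQ_X = 3705 − 2560 = 1145; ΔP_Y = 44 − 28.7 = 15.3.
Midpoints: Q̄_X = 3132.5, P̄_Y = 36.35.
ε = (ΔQ_X/Q̄_X)/(ΔP_Y/P̄_Y) = (1145/3132.5)/(15.3/36.35) ≈ 0.87.

0.87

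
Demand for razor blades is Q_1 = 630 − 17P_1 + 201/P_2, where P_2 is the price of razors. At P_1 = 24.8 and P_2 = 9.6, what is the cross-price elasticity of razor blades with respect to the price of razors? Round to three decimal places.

-0.091

At P_1 = 24.8 and P_2 = 9.6: Q_1 = 229.337.
∂Q_1/∂P_2 = −201/P_2² = -2.1810.
ε = (∂Q_1/∂P_2)(P_2/Q_1) = -2.1810 × (9.6/229.337) ≈ -0.091.
ε < 0: complements.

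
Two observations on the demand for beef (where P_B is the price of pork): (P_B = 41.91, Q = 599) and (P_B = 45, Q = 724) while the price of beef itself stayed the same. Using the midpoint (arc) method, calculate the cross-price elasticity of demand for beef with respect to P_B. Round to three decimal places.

ΔQ_A = 724 − 599 = 125; ΔP_B = 45 − 41.91 = 3.09.
Midpoints: Q̄_A = 661.5, P̄_B = 43.45.
ε = (ΔQ_A/Q̄_A)/(ΔP_B/P̄_B) = (125/661.5)/(3.09/43.45) ≈ 2.657.
ε > 0: beef and pork are substitutes.

2.657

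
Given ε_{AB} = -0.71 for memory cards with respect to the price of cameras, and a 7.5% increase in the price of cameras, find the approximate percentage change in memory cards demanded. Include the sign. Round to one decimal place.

-5.3%

%ΔQ ≈ ε × %ΔP of cameras = -0.71 × (7.5%) = -5.3%.
Demand for memory cards falls by about 5.3%.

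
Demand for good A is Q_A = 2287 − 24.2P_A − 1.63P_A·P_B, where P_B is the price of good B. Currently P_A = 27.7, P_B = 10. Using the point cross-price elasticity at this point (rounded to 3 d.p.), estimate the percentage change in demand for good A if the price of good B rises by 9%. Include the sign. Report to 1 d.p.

-3.5%

At P_A = 27.7, P_B = 10: Q_A = 1165.15.
∂Q_A/∂P_B = -1.63P_A = -45.1510.
ε = (∂Q_A/∂P_B)(P_B/Q_A) = -45.1510 × 10/1165.15 ≈ -0.388.
%ΔQ_A ≈ ε × %ΔP_B = -0.388 × (9%) = -3.5%.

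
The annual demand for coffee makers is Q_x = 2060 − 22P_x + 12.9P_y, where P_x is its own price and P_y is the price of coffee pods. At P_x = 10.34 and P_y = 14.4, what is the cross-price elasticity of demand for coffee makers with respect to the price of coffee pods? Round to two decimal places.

0.09

At P_x = 10.34 and P_y = 14.4: Q_x = 2018.28.
∂Q_x/∂P_y = 12.9.
ε = (∂Q_x/∂P_y)(P_y/Q_x) = 12.9 × (14.4/2018.28) ≈ 0.09.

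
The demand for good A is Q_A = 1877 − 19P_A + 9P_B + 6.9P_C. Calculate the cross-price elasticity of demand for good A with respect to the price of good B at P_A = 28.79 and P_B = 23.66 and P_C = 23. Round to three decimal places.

At P_A = 28.79 and P_B = 23.66 and P_C = 23: Q_A = 1701.63.
∂Q_A/∂P_B = 9.
ε = (∂Q_A/∂P_B)(P_B/Q_A) = 9 × (23.66/1701.63) ≈ 0.125.
Since ε > 0, good A and good B are substitutes.

0.125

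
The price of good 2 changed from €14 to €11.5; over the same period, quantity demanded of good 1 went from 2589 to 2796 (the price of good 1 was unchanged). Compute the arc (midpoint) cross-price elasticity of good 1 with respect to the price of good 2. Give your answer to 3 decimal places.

ΔQ_1 = 2796 − 2589 = 207; ΔP_2 = 11.5 − 14 = -2.5.
Midpoints: Q̄_1 = 2692.5, P̄_2 = 12.75.
ε = (ΔQ_1/Q̄_1)/(ΔP_2/P̄_2) = (207/2692.5)/(-2.5/12.75) ≈ -0.392.

-0.392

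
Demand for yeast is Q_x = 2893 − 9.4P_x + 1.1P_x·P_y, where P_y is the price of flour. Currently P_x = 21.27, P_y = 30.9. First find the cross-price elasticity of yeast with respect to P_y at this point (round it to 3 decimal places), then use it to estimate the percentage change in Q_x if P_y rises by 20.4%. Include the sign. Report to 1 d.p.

4.3%

At P_x = 21.27, P_y = 30.9: Q_x = 3416.029.
∂Q_x/∂P_y = 1.1P_x = 23.3970.
ε = (∂Q_x/∂P_y)(P_y/Q_x) = 23.3970 × 30.9/3416.029 ≈ 0.212.
%ΔQ_x ≈ ε × %ΔP_y = 0.212 × (20.4%) = 4.3%.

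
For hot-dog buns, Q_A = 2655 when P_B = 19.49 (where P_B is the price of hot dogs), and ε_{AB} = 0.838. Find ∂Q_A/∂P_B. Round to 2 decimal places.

ε = (∂Q_A/∂P_B)·(P_B/Q_A) ⇒ ∂Q_A/∂P_B = ε·Q_A/P_B = 0.838 × 2655/19.49 ≈ 114.16.

114.16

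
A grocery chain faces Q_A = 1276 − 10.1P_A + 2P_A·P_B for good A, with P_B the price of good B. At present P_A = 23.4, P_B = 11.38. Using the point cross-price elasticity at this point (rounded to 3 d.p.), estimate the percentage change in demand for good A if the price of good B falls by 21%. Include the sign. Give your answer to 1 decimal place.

At P_A = 23.4, P_B = 11.38: Q_A = 1572.244.
∂Q_A/∂P_B = 2P_A = 46.8000.
ε = (∂Q_A/∂P_B)(P_B/Q_A) = 46.8000 × 11.38/1572.244 ≈ 0.339.
%ΔQ_A ≈ ε × %ΔP_B = 0.339 × (-21%) = -7.1%.

-7.1%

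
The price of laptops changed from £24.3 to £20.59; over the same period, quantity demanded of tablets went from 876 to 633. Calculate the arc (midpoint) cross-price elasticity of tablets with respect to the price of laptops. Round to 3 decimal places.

ΔQ_A = 633 − 876 = -243; ΔP_B = 20.59 − 24.3 = -3.71.
Midpoints: Q̄_A = 754.5, P̄_B = 22.45.
ε = (ΔQ_A/Q̄_A)/(ΔP_B/P̄_B) = (-243/754.5)/(-3.71/22.45) ≈ 1.948.

1.948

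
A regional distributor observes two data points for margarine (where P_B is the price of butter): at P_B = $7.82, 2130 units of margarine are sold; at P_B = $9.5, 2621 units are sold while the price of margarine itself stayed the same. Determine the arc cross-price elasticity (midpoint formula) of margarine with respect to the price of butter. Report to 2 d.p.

1.07

ΔQ_A = 2621 − 2130 = 491; ΔP_B = 9.5 − 7.82 = 1.68.
Midpoints: Q̄_A = 2375.5, P̄_B = 8.66.
ε = (ΔQ_A/Q̄_A)/(ΔP_B/P̄_B) = (491/2375.5)/(1.68/8.66) ≈ 1.07.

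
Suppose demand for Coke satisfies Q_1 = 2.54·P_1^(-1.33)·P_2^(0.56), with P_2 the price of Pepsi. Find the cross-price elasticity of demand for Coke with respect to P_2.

In a log-linear (constant-elasticity) demand function, the coefficient on the exponent of P_2 is the cross-price elasticity.
ε = 0.56. Positive, so Coke and Pepsi are substitutes.

0.56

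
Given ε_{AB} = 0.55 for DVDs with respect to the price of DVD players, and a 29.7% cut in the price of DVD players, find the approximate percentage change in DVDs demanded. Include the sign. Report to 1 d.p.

%ΔQ ≈ ε × %ΔP of DVD players = 0.55 × (-29.7%) = -16.3%.

-16.3%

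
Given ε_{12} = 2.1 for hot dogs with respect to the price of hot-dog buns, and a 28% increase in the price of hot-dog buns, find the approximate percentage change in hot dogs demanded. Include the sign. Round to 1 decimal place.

58.8%

%ΔQ ≈ ε × %ΔP of hot-dog buns = 2.1 × (28%) = 58.8%.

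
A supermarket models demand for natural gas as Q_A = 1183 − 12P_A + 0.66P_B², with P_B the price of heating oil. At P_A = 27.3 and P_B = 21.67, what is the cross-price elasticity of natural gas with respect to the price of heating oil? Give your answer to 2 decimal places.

At P_A = 27.3 and P_B = 21.67: Q_A = 1165.329.
∂Q_A/∂P_B = 1.32P_B = 1.32(21.67) = 28.6044.
ε = (∂Q_A/∂P_B)(P_B/Q_A) = 28.6044 × (21.67/1165.329) ≈ 0.53.

0.53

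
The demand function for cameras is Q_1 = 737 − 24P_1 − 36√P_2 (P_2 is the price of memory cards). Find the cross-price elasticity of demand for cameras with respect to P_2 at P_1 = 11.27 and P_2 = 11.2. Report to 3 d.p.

At P_1 = 11.27 and P_2 = 11.2: Q_1 = 346.041.
∂Q_1/∂P_2 = -36/(2√P_2) = -36/(2√11.2) = -5.3785.
ε = (∂Q_1/∂P_2)(P_2/Q_1) = -5.3785 × (11.2/346.041) ≈ -0.174.
ε < 0: complements.

-0.174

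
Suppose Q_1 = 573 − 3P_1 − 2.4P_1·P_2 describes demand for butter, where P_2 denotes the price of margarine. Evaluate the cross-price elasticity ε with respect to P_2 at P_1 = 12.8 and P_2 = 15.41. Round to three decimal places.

-7.735

At P_1 = 12.8 and P_2 = 15.41: Q_1 = 61.205.
∂Q_1/∂P_2 = -2.4P_1 = -2.4(12.8) = -30.7200.
ε = (∂Q_1/∂P_2)(P_2/Q_1) = -30.7200 × (15.41/61.205) ≈ -7.735.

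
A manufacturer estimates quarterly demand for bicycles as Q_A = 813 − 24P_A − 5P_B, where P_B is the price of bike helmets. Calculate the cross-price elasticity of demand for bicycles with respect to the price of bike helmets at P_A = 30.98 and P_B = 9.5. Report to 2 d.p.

At P_A = 30.98 and P_B = 9.5: Q_A = 21.98.
∂Q_A/∂P_B = -5.
ε = (∂Q_A/∂P_B)(P_B/Q_A) = -5 × (9.5/21.98) ≈ -2.16.

-2.16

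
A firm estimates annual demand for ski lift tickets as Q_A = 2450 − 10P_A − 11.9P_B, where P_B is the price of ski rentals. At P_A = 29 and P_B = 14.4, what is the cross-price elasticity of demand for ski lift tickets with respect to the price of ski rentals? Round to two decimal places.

-0.09

At P_A = 29 and P_B = 14.4: Q_A = 1988.64.
∂Q_A/∂P_B = -11.9.
ε = (∂Q_A/∂P_B)(P_B/Q_A) = -11.9 × (14.4/1988.64) ≈ -0.09.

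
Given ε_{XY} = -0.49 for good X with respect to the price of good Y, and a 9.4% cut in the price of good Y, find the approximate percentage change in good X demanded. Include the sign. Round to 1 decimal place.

%ΔQ ≈ ε × %ΔP of good Y = -0.49 × (-9.4%) = 4.6%.

4.6%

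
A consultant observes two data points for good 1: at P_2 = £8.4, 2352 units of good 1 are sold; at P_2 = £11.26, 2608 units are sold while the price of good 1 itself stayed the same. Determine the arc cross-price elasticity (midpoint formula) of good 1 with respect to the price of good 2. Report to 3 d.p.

ΔQ_1 = 2608 − 2352 = 256; ΔP_2 = 11.26 − 8.4 = 2.86.
Midpoints: Q̄_1 = 2480.0, P̄_2 = 9.83.
ε = (ΔQ_1/Q̄_1)/(ΔP_2/P̄_2) = (256/2480.0)/(2.86/9.83) ≈ 0.355.
ε > 0: good 1 and good 2 are substitutes.

0.355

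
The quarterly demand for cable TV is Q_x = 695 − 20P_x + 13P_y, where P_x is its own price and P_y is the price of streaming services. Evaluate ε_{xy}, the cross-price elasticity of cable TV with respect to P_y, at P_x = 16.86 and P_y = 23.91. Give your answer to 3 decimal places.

0.465

At P_x = 16.86 and P_y = 23.91: Q_x = 668.63.
∂Q_x/∂P_y = 13.
ε = (∂Q_x/∂P_y)(P_y/Q_x) = 13 × (23.91/668.63) ≈ 0.465.
Since ε > 0, cable TV and streaming services are substitutes.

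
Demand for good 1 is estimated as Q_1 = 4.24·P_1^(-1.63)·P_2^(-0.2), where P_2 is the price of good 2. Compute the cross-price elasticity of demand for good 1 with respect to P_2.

In a log-linear (constant-elasticity) demand function, the coefficient on the exponent of P_2 is the cross-price elasticity.
ε = -0.20. Negative, so good 1 and good 2 are complements.

-0.20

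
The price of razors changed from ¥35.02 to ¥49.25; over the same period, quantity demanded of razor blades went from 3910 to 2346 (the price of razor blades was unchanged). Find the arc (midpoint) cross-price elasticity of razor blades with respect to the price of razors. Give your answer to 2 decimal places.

-1.48

ΔQ_A = 2346 − 3910 = -1564; ΔP_B = 49.25 − 35.02 = 14.23.
Midpoints: Q̄_A = 3128.0, P̄_B = 42.14.
ε = (ΔQ_A/Q̄_A)/(ΔP_B/P̄_B) = (-1564/3128.0)/(14.23/42.14) ≈ -1.48.
ε < 0: razor blades and razors are complements.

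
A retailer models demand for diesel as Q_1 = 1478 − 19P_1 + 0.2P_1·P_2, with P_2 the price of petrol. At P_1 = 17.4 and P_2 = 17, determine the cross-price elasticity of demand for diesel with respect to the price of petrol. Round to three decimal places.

At P_1 = 17.4 and P_2 = 17: Q_1 = 1206.56.
∂Q_1/∂P_2 = 0.2P_1 = 0.2(17.4) = 3.4800.
ε = (∂Q_1/∂P_2)(P_2/Q_1) = 3.4800 × (17/1206.56) ≈ 0.049.
ε > 0: substitutes.

0.049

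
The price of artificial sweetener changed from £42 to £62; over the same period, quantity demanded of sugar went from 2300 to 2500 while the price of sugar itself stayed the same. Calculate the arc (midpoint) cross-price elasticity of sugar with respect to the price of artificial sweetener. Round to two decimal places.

ΔQ_A = 2500 − 2300 = 200; ΔP_B = 62 − 42 = 20.
Midpoints: Q̄_A = 2400.0, P̄_B = 52.00.
ε = (ΔQ_A/Q̄_A)/(ΔP_B/P̄_B) = (200/2400.0)/(20/52.00) ≈ 0.22.

0.22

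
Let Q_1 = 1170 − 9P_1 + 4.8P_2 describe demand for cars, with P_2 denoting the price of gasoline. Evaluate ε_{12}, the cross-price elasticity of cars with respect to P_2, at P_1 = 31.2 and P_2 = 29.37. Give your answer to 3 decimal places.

0.137

At P_1 = 31.2 and P_2 = 29.37: Q_1 = 1030.176.
∂Q_1/∂P_2 = 4.8.
ε = (∂Q_1/∂P_2)(P_2/Q_1) = 4.8 × (29.37/1030.176) ≈ 0.137.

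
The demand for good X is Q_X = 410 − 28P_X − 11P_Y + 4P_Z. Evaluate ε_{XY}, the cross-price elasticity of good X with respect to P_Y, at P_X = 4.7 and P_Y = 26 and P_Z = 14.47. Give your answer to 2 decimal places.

-5.69

At P_X = 4.7 and P_Y = 26 and P_Z = 14.47: Q_X = 50.28.
∂Q_X/∂P_Y = -11.
ε = (∂Q_X/∂P_Y)(P_Y/Q_X) = -11 × (26/50.28) ≈ -5.69.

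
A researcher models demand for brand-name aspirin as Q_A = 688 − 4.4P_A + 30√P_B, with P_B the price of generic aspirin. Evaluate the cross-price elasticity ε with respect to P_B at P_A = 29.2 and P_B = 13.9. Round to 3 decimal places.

0.083

At P_A = 29.2 and P_B = 13.9: Q_A = 671.368.
∂Q_A/∂P_B = 30/(2√P_B) = 30/(2√13.9) = 4.0233.
ε = (∂Q_A/∂P_B)(P_B/Q_A) = 4.0233 × (13.9/671.368) ≈ 0.083.
ε > 0: substitutes.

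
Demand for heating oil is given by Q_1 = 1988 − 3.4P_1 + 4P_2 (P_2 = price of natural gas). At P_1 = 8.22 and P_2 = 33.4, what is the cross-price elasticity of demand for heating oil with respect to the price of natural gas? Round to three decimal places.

At P_1 = 8.22 and P_2 = 33.4: Q_1 = 2093.652.
∂Q_1/∂P_2 = 4.
ε = (∂Q_1/∂P_2)(P_2/Q_1) = 4 × (33.4/2093.652) ≈ 0.064.

0.064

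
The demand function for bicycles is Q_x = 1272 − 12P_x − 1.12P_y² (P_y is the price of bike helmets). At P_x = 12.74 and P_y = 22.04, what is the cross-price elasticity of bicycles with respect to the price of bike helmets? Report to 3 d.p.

At P_x = 12.74 and P_y = 22.04: Q_x = 575.067.
∂Q_x/∂P_y = -2.24P_y = -2.24(22.04) = -49.3696.
ε = (∂Q_x/∂P_y)(P_y/Q_x) = -49.3696 × (22.04/575.067) ≈ -1.892.
ε < 0: complements.

-1.892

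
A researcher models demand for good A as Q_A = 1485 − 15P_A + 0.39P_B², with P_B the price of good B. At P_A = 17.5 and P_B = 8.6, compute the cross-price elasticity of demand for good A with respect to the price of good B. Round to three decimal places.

0.046

At P_A = 17.5 and P_B = 8.6: Q_A = 1251.344.
∂Q_A/∂P_B = 0.78P_B = 0.78(8.6) = 6.7080.
ε = (∂Q_A/∂P_B)(P_B/Q_A) = 6.7080 × (8.6/1251.344) ≈ 0.046.
ε > 0: substitutes.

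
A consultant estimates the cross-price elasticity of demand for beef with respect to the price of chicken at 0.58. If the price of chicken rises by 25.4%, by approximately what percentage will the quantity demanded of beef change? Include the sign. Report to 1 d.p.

14.7%

%ΔQ ≈ ε × %ΔP of chicken = 0.58 × (25.4%) = 14.7%.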